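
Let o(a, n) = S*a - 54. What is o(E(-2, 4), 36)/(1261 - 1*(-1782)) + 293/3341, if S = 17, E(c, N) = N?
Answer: 938373/10166663 ≈ 0.092299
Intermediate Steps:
o(a, n) = -54 + 17*a (o(a, n) = 17*a - 54 = -54 + 17*a)
o(E(-2, 4), 36)/(1261 - 1*(-1782)) + 293/3341 = (-54 + 17*4)/(1261 - 1*(-1782)) + 293/3341 = (-54 + 68)/(1261 + 1782) + 293*(1/3341) = 14/3043 + 293/3341 = 938373/10166663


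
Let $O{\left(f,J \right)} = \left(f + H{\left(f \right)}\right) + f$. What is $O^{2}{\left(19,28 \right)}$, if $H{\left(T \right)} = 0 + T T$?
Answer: $159201$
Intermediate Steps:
$H{\left(T \right)} = T^{2}$ ($H{\left(T \right)} = 0 + T^{2} = T^{2}$)
$O{\left(f,J \right)} = f^{2} + 2 f$ ($O{\left(f,J \right)} = \left(f + f^{2}\right) + f = f^{2} + 2 f$)
$O^{2}{\left(19,28 \right)} = \left(19 \left(2 + 19\right)\right)^{2} = \left(19 \cdot 21\right)^{2} = 399^{2} = 159201$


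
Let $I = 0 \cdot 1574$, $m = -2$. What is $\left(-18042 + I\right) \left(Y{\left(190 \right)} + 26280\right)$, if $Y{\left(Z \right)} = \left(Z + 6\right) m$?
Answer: $-467071296$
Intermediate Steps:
$I = 0$
$Y{\left(Z \right)} = -12 - 2 Z$ ($Y{\left(Z \right)} = \left(Z + 6\right) \left(-2\right) = \left(6 + Z\right) \left(-2\right) = -12 - 2 Z$)
$\left(-18042 + I\right) \left(Y{\left(190 \right)} + 26280\right) = \left(-18042 + 0\right) \left(\left(-12 - 380\right) + 26280\right) = - 18042 \left(\left(-12 - 380\right) + 26280\right) = - 18042 \left(-392 + 26280\right) = \left(-18042\right) 25888 = -467071296$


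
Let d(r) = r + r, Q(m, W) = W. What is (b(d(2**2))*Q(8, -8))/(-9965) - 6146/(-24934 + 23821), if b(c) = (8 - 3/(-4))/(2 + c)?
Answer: 8750383/1584435 ≈ 5.5227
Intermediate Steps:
d(r) = 2*r
b(c) = 35/(4*(2 + c)) (b(c) = (8 - 3*(-1/4))/(2 + c) = (8 + 3/4)/(2 + c) = 35/(4*(2 + c)))
(b(d(2**2))*Q(8, -8))/(-9965) - 6146/(-24934 + 23821) = ((35/(4*(2 + 2*2**2)))*(-8))/(-9965) - 6146/(-24934 + 23821) = ((35/(4*(2 + 2*4)))*(-8))*(-1/9965) - 6146/(-1113) = ((35/(4*(2 + 8)))*(-8))*(-1/9965) - 6146*(-1/1113) = (((35/4)/10)*(-8))*(-1/9965) + 878/159 = (((35/4)*(1/10))*(-8))*(-1/9965) + 878/159 = ((7/8)*(-8))*(-1/9965) + 878/159 = -7*(-1/9965) + 878/159 = 7/9965 + 878/159 = 8750383/1584435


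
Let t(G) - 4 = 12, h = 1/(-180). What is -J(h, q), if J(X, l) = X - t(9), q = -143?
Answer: 2881/180 ≈ 16.006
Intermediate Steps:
h = -1/180 ≈ -0.0055556
t(G) = 16 (t(G) = 4 + 12 = 16)
J(X, l) = -16 + X (J(X, l) = X - 1*16 = X - 16 = -16 + X)
-J(h, q) = -(-16 - 1/180) = -1*(-2881/180) = 2881/180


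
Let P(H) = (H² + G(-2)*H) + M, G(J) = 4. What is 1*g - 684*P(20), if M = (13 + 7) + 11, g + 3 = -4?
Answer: -349531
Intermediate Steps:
g = -7 (g = -3 - 4 = -7)
M = 31 (M = 20 + 11 = 31)
P(H) = 31 + H² + 4*H (P(H) = (H² + 4*H) + 31 = 31 + H² + 4*H)
1*g - 684*P(20) = 1*(-7) - 684*(31 + 20² + 4*20) = -7 - 684*(31 + 400 + 80) = -7 - 684*511 = -7 - 349524 = -349531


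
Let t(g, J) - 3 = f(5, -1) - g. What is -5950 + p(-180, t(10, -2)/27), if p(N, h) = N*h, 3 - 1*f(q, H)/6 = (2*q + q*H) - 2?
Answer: -17710/3 ≈ -5903.3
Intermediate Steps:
f(q, H) = 30 - 12*q - 6*H*q (f(q, H) = 18 - 6*((2*q + q*H) - 2) = 18 - 6*((2*q + H*q) - 2) = 18 - 6*(-2 + 2*q + H*q) = 18 + (12 - 12*q - 6*H*q) = 30 - 12*q - 6*H*q)
t(g, J) = 3 - g (t(g, J) = 3 + ((30 - 12*5 - 6*(-1)*5) - g) = 3 + ((30 - 60 + 30) - g) = 3 + (0 - g) = 3 - g)
-5950 + p(-180, t(10, -2)/27) = -5950 - 180*(3 - 1*10)/27 = -5950 - 180*(3 - 10)/27 = -5950 - (-1260)/27 = -5950 - 180*(-7/27) = -5950 + 140/3 = -17710/3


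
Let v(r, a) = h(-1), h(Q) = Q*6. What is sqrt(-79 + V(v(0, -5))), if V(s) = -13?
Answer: 2*I*sqrt(23) ≈ 9.5917*I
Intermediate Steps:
h(Q) = 6*Q
v(r, a) = -6 (v(r, a) = 6*(-1) = -6)
sqrt(-79 + V(v(0, -5))) = sqrt(-79 - 13) = sqrt(-92) = 2*I*sqrt(23)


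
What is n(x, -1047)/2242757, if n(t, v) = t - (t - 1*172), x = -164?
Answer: 172/2242757 ≈ 7.6691e-5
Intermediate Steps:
n(t, v) = 172 (n(t, v) = t - (t - 172) = t - (-172 + t) = t + (172 - t) = 172)
n(x, -1047)/2242757 = 172/2242757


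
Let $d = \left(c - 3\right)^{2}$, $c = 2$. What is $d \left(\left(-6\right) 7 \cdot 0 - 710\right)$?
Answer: $-710$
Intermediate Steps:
$d = 1$ ($d = \left(2 - 3\right)^{2} = \left(-1\right)^{2} = 1$)
$d \left(\left(-6\right) 7 \cdot 0 - 710\right) = 1 \left(\left(-6\right) 7 \cdot 0 - 710\right) = 1 \left(\left(-42\right) 0 - 710\right) = 1 \left(0 - 710\right) = 1 \left(-710\right) = -710$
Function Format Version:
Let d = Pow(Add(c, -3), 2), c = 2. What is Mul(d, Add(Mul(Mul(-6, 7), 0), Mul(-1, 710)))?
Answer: -710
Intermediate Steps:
d = 1 (d = Pow(Add(2, -3), 2) = Pow(-1, 2) = 1)
Mul(d, Add(Mul(Mul(-6, 7), 0), Mul(-1, 710))) = Mul(1, Add(Mul(Mul(-6, 7), 0), Mul(-1, 710))) = Mul(1, Add(Mul(-42, 0), -710)) = Mul(1, Add(0, -710)) = Mul(1, -710) = -710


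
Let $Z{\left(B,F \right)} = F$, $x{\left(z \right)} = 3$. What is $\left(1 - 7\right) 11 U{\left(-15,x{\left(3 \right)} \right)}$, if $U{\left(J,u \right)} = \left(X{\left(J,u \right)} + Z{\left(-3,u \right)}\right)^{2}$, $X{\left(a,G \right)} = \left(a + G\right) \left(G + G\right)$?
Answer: $-314226$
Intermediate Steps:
$X{\left(a,G \right)} = 2 G \left(G + a\right)$ ($X{\left(a,G \right)} = \left(G + a\right) 2 G = 2 G \left(G + a\right)$)
$U{\left(J,u \right)} = \left(u + 2 u \left(J + u\right)\right)^{2}$ ($U{\left(J,u \right)} = \left(2 u \left(u + J\right) + u\right)^{2} = \left(2 u \left(J + u\right) + u\right)^{2} = \left(u + 2 u \left(J + u\right)\right)^{2}$)
$\left(1 - 7\right) 11 U{\left(-15,x{\left(3 \right)} \right)} = \left(1 - 7\right) 11 \cdot 3^{2} \left(1 + 2 \left(-15\right) + 2 \cdot 3\right)^{2} = \left(-6\right) 11 \cdot 9 \left(1 - 30 + 6\right)^{2} = - 66 \cdot 9 \left(-23\right)^{2} = - 66 \cdot 9 \cdot 529 = \left(-66\right) 4761 = -314226$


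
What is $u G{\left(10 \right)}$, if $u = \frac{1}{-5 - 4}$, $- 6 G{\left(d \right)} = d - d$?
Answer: $0$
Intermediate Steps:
$G{\left(d \right)} = 0$ ($G{\left(d \right)} = - \frac{d - d}{6} = \left(- \frac{1}{6}\right) 0 = 0$)
$u = - \frac{1}{9}$ ($u = \frac{1}{-9} = - \frac{1}{9} \approx -0.11111$)
$u G{\left(10 \right)} = \left(- \frac{1}{9}\right) 0 = 0$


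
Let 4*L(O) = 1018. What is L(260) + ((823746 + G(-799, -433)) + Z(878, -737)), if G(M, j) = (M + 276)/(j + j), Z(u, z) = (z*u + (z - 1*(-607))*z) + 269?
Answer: 118206447/433 ≈ 2.7299e+5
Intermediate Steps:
L(O) = 509/2 (L(O) = (¼)*1018 = 509/2)
Z(u, z) = 269 + u*z + z*(607 + z) (Z(u, z) = (u*z + (z + 607)*z) + 269 = (u*z + (607 + z)*z) + 269 = (u*z + z*(607 + z)) + 269 = 269 + u*z + z*(607 + z))
G(M, j) = (276 + M)/(2*j) (G(M, j) = (276 + M)/((2*j)) = (276 + M)*(1/(2*j)) = (276 + M)/(2*j))
L(260) + ((823746 + G(-799, -433)) + Z(878, -737)) = 509/2 + ((823746 + (½)*(276 - 799)/(-433)) + (269 + (-737)² + 607*(-737) + 878*(-737))) = 509/2 + ((823746 + (½)*(-1/433)*(-523)) + (269 + 543169 - 447359 - 647086)) = 509/2 + ((823746 + 523/866) - 551007) = 509/2 + (713364559/866 - 551007) = 509/2 + 236192497/866 = 118206447/433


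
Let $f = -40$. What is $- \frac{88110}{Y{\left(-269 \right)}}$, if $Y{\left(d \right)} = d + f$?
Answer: $\frac{29370}{103} \approx 285.15$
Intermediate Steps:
$Y{\left(d \right)} = -40 + d$ ($Y{\left(d \right)} = d - 40 = -40 + d$)
$- \frac{88110}{Y{\left(-269 \right)}} = - \frac{88110}{-40 - 269} = - \frac{88110}{-309} = \left(-88110\right) \left(- \frac{1}{309}\right) = \frac{29370}{103}$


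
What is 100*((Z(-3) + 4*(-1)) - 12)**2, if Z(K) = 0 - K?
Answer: 16900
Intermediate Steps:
Z(K) = -K
100*((Z(-3) + 4*(-1)) - 12)**2 = 100*((-1*(-3) + 4*(-1)) - 12)**2 = 100*((3 - 4) - 12)**2 = 100*(-1 - 12)**2 = 100*(-13)**2 = 100*169 = 16900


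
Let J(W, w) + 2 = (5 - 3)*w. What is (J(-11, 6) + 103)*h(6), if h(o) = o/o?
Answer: 113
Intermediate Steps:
h(o) = 1
J(W, w) = -2 + 2*w (J(W, w) = -2 + (5 - 3)*w = -2 + 2*w)
(J(-11, 6) + 103)*h(6) = ((-2 + 2*6) + 103)*1 = ((-2 + 12) + 103)*1 = (10 + 103)*1 = 113*1 = 113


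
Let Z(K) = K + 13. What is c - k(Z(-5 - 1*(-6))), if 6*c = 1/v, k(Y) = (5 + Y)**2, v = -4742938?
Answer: -10273203709/28457628 ≈ -361.00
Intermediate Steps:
Z(K) = 13 + K
c = -1/28457628 (c = (1/6)/(-4742938) = (1/6)*(-1/4742938) = -1/28457628 ≈ -3.5140e-8)
c - k(Z(-5 - 1*(-6))) = -1/28457628 - (5 + (13 + (-5 - 1*(-6))))**2 = -1/28457628 - (5 + (13 + (-5 + 6)))**2 = -1/28457628 - (5 + (13 + 1))**2 = -1/28457628 - (5 + 14)**2 = -1/28457628 - 1*19**2 = -1/28457628 - 1*361 = -1/28457628 - 361 = -10273203709/28457628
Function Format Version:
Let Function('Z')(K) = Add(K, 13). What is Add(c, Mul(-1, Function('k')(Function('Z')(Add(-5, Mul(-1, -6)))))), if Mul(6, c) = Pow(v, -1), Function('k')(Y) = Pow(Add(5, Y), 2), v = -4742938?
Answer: Rational(-10273203709, 28457628) ≈ -361.00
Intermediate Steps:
Function('Z')(K) = Add(13, K)
c = Rational(-1, 28457628) (c = Mul(Rational(1, 6), Pow(-4742938, -1)) = Mul(Rational(1, 6), Rational(-1, 4742938)) = Rational(-1, 28457628) ≈ -3.5140e-8)
Add(c, Mul(-1, Function('k')(Function('Z')(Add(-5, Mul(-1, -6)))))) = Add(Rational(-1, 28457628), Mul(-1, Pow(Add(5, Add(13, Add(-5, Mul(-1, -6)))), 2))) = Add(Rational(-1, 28457628), Mul(-1, Pow(Add(5, Add(13, Add(-5, 6))), 2))) = Add(Rational(-1, 28457628), Mul(-1, Pow(Add(5, Add(13, 1)), 2))) = Add(Rational(-1, 28457628), Mul(-1, Pow(Add(5, 14), 2))) = Add(Rational(-1, 28457628), Mul(-1, Pow(19, 2))) = Add(Rational(-1, 28457628), Mul(-1, 361)) = Add(Rational(-1, 28457628), -361) = Rational(-10273203709, 28457628)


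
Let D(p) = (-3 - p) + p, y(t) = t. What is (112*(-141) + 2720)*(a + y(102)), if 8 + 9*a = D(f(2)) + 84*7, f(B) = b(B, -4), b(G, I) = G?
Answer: -19542640/9 ≈ -2.1714e+6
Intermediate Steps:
f(B) = B
D(p) = -3
a = 577/9 (a = -8/9 + (-3 + 84*7)/9 = -8/9 + (-3 + 588)/9 = -8/9 + (1/9)*585 = -8/9 + 65 = 577/9 ≈ 64.111)
(112*(-141) + 2720)*(a + y(102)) = (112*(-141) + 2720)*(577/9 + 102) = (-15792 + 2720)*(1495/9) = -13072*1495/9 = -19542640/9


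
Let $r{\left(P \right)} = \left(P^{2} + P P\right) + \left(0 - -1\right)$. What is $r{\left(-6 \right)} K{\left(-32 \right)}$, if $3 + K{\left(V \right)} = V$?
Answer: $-2555$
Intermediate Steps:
$K{\left(V \right)} = -3 + V$
$r{\left(P \right)} = 1 + 2 P^{2}$ ($r{\left(P \right)} = \left(P^{2} + P^{2}\right) + \left(0 + 1\right) = 2 P^{2} + 1 = 1 + 2 P^{2}$)
$r{\left(-6 \right)} K{\left(-32 \right)} = \left(1 + 2 \left(-6\right)^{2}\right) \left(-3 - 32\right) = \left(1 + 2 \cdot 36\right) \left(-35\right) = \left(1 + 72\right) \left(-35\right) = 73 \left(-35\right) = -2555$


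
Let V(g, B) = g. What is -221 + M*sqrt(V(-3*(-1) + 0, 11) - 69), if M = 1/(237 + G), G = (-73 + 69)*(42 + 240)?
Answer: -221 - I*sqrt(66)/891 ≈ -221.0 - 0.0091179*I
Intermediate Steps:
G = -1128 (G = -4*282 = -1128)
M = -1/891 (M = 1/(237 - 1128) = 1/(-891) = -1/891 ≈ -0.0011223)
-221 + M*sqrt(V(-3*(-1) + 0, 11) - 69) = -221 - sqrt((-3*(-1) + 0) - 69)/891 = -221 - sqrt((3 + 0) - 69)/891 = -221 - sqrt(3 - 69)/891 = -221 - I*sqrt(66)/891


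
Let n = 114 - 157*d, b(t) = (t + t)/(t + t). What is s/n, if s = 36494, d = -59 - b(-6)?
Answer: 18247/4767 ≈ 3.8278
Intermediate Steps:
b(t) = 1 (b(t) = (2*t)/((2*t)) = (2*t)*(1/(2*t)) = 1)
d = -60 (d = -59 - 1*1 = -59 - 1 = -60)
n = 9534 (n = 114 - 157*(-60) = 114 + 9420 = 9534)
s/n = 36494/9534 = 36494*(1/9534) = 18247/4767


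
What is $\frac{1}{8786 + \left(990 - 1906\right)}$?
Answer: $\frac{1}{7870} \approx 0.00012706$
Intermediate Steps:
$\frac{1}{8786 + \left(990 - 1906\right)} = \frac{1}{8786 - 916} = \frac{1}{7870}$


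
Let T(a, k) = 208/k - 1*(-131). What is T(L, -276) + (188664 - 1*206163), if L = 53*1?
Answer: -1198444/69 ≈ -17369.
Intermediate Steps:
L = 53
T(a, k) = 131 + 208/k (T(a, k) = 208/k + 131 = 131 + 208/k)
T(L, -276) + (188664 - 1*206163) = (131 + 208/(-276)) + (188664 - 1*206163) = (131 + 208*(-1/276)) + (188664 - 206163) = (131 - 52/69) - 17499 = 8987/69 - 17499 = -1198444/69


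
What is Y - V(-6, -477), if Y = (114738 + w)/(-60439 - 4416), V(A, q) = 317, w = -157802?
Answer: -2930853/9265 ≈ -316.34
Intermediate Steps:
Y = 6152/9265 (Y = (114738 - 157802)/(-60439 - 4416) = -43064/(-64855) = -43064*(-1/64855) = 6152/9265 ≈ 0.66400)
Y - V(-6, -477) = 6152/9265 - 1*317 = 6152/9265 - 317 = -2930853/9265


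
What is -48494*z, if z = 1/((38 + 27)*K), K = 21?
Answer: -48494/1365 ≈ -35.527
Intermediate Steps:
z = 1/1365 (z = 1/((38 + 27)*21) = (1/21)/65 = (1/65)*(1/21) = 1/1365 ≈ 0.00073260)
-48494*z = -48494*1/1365 = -48494/1365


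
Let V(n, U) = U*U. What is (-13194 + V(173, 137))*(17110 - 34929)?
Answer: -99340925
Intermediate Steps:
V(n, U) = U²
(-13194 + V(173, 137))*(17110 - 34929) = (-13194 + 137²)*(17110 - 34929) = (-13194 + 18769)*(-17819) = 5575*(-17819) = -99340925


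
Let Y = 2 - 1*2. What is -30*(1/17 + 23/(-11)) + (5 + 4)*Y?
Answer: 11400/187 ≈ 60.963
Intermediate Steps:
Y = 0 (Y = 2 - 2 = 0)
-30*(1/17 + 23/(-11)) + (5 + 4)*Y = -30*(1/17 + 23/(-11)) + (5 + 4)*0 = -30*(1*(1/17) + 23*(-1/11)) + 9*0 = -30*(1/17 - 23/11) + 0 = -30*(-380/187) + 0 = 11400/187 + 0 = 11400/187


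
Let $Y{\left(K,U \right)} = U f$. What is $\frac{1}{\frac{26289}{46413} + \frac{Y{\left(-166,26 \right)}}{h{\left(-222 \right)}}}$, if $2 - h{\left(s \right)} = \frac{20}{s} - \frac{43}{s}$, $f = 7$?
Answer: $\frac{2171097}{209593169} \approx 0.010359$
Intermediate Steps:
$h{\left(s \right)} = 2 + \frac{23}{s}$ ($h{\left(s \right)} = 2 - \left(\frac{20}{s} - \frac{43}{s}\right) = 2 - - \frac{23}{s} = 2 + \frac{23}{s}$)
$Y{\left(K,U \right)} = 7 U$ ($Y{\left(K,U \right)} = U 7 = 7 U$)
$\frac{1}{\frac{26289}{46413} + \frac{Y{\left(-166,26 \right)}}{h{\left(-222 \right)}}} = \frac{1}{\frac{26289}{46413} + \frac{7 \cdot 26}{2 + \frac{23}{-222}}} = \frac{1}{26289 \cdot \frac{1}{46413} + \frac{182}{2 + 23 \left(- \frac{1}{222}\right)}} = \frac{1}{\frac{2921}{5157} + \frac{182}{2 - \frac{23}{222}}} = \frac{1}{\frac{2921}{5157} + \frac{182}{\frac{421}{222}}} = \frac{1}{\frac{2921}{5157} + 182 \cdot \frac{222}{421}} = \frac{1}{\frac{2921}{5157} + \frac{40404}{421}} = \frac{1}{\frac{209593169}{2171097}} = \frac{2171097}{209593169}$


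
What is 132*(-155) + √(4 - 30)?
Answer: -20460 + I*√26 ≈ -20460.0 + 5.099*I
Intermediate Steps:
132*(-155) + √(4 - 30) = -20460 + √(-26) = -20460 + I*√26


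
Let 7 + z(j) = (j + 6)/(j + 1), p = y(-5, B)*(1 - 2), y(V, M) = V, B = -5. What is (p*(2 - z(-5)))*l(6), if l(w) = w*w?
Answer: 1665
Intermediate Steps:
l(w) = w²
p = 5 (p = -5*(1 - 2) = -5*(-1) = 5)
z(j) = -7 + (6 + j)/(1 + j) (z(j) = -7 + (j + 6)/(j + 1) = -7 + (6 + j)/(1 + j))
(p*(2 - z(-5)))*l(6) = (5*(2 - (-1 - 6*(-5))/(1 - 5)))*6² = (5*(2 - (-1 + 30)/(-4)))*36 = (5*(2 - (-1)*29/4))*36 = (5*(2 - 1*(-29/4)))*36 = (5*(2 + 29/4))*36 = (5*(37/4))*36 = (185/4)*36 = 1665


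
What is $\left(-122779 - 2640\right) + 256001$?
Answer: $130582$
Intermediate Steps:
$\left(-122779 - 2640\right) + 256001 = -125419 + 256001 = 130582$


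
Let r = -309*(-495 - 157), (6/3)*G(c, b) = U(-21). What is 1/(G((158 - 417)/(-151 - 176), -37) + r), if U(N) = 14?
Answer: 1/201475 ≈ 4.9634e-6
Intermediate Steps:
G(c, b) = 7 (G(c, b) = (½)*14 = 7)
r = 201468 (r = -309*(-652) = 201468)
1/(G((158 - 417)/(-151 - 176), -37) + r) = 1/(7 + 201468) = 1/201475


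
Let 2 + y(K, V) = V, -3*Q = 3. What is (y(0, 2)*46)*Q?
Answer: 0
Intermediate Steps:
Q = -1 (Q = -1/3*3 = -1)
y(K, V) = -2 + V
(y(0, 2)*46)*Q = ((-2 + 2)*46)*(-1) = (0*46)*(-1) = 0*(-1) = 0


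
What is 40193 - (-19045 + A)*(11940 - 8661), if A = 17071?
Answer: 6512939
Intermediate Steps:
40193 - (-19045 + A)*(11940 - 8661) = 40193 - (-19045 + 17071)*(11940 - 8661) = 40193 - (-1974)*3279 = 40193 - 1*(-6472746) = 40193 + 6472746 = 6512939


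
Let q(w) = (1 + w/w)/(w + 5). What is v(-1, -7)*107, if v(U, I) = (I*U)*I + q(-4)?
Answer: -5029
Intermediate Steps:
q(w) = 2/(5 + w) (q(w) = (1 + 1)/(5 + w) = 2/(5 + w))
v(U, I) = 2 + U*I**2 (v(U, I) = (I*U)*I + 2/(5 - 4) = U*I**2 + 2/1 = U*I**2 + 2*1 = U*I**2 + 2 = 2 + U*I**2)
v(-1, -7)*107 = (2 - 1*(-7)**2)*107 = (2 - 1*49)*107 = (2 - 49)*107 = -47*107 = -5029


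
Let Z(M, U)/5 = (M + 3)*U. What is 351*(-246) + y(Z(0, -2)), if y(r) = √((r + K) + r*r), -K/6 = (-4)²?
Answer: -86346 + 3*√86 ≈ -86318.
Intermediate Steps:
K = -96 (K = -6*(-4)² = -6*16 = -96)
Z(M, U) = 5*U*(3 + M) (Z(M, U) = 5*((M + 3)*U) = 5*((3 + M)*U) = 5*(U*(3 + M)) = 5*U*(3 + M))
y(r) = √(-96 + r + r²) (y(r) = √((r - 96) + r*r) = √((-96 + r) + r²) = √(-96 + r + r²))
351*(-246) + y(Z(0, -2)) = 351*(-246) + √(-96 + 5*(-2)*(3 + 0) + (5*(-2)*(3 + 0))²) = -86346 + √(-96 + 5*(-2)*3 + (5*(-2)*3)²) = -86346 + √(-96 - 30 + (-30)²) = -86346 + √(-96 - 30 + 900) = -86346 + √774 = -86346 + 3*√86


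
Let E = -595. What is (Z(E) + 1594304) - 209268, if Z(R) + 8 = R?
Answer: 1384433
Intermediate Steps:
Z(R) = -8 + R
(Z(E) + 1594304) - 209268 = ((-8 - 595) + 1594304) - 209268 = (-603 + 1594304) - 209268 = 1593701 - 209268 = 1384433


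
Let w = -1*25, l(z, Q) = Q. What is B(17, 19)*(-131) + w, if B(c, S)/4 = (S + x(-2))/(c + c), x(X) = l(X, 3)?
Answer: -6189/17 ≈ -364.06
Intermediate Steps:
x(X) = 3
B(c, S) = 2*(3 + S)/c (B(c, S) = 4*((S + 3)/(c + c)) = 4*((3 + S)/((2*c))) = 4*((3 + S)*(1/(2*c))) = 4*((3 + S)/(2*c)) = 2*(3 + S)/c)
w = -25
B(17, 19)*(-131) + w = (2*(3 + 19)/17)*(-131) - 25 = (2*(1/17)*22)*(-131) - 25 = (44/17)*(-131) - 25 = -5764/17 - 25 = -6189/17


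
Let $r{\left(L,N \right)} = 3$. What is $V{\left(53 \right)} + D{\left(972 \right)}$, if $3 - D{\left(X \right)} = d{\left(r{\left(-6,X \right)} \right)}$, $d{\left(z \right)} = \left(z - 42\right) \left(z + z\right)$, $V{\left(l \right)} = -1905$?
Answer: $-1668$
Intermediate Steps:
$d{\left(z \right)} = 2 z \left(-42 + z\right)$ ($d{\left(z \right)} = \left(z - 42\right) 2 z = \left(-42 + z\right) 2 z = 2 z \left(-42 + z\right)$)
$D{\left(X \right)} = 237$ ($D{\left(X \right)} = 3 - 2 \cdot 3 \left(-42 + 3\right) = 3 - 2 \cdot 3 \left(-39\right) = 3 - -234 = 3 + 234 = 237$)
$V{\left(53 \right)} + D{\left(972 \right)} = -1905 + 237 = -1668$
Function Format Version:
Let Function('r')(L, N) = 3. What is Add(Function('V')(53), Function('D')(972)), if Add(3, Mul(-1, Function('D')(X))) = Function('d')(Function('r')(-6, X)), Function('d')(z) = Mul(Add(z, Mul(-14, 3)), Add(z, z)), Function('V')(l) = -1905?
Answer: -1668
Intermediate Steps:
Function('d')(z) = Mul(2, z, Add(-42, z)) (Function('d')(z) = Mul(Add(z, -42), Mul(2, z)) = Mul(Add(-42, z), Mul(2, z)) = Mul(2, z, Add(-42, z)))
Function('D')(X) = 237 (Function('D')(X) = Add(3, Mul(-1, Mul(2, 3, Add(-42, 3)))) = Add(3, Mul(-1, Mul(2, 3, -39))) = Add(3, Mul(-1, -234)) = Add(3, 234) = 237)
Add(Function('V')(53), Function('D')(972)) = Add(-1905, 237) = -1668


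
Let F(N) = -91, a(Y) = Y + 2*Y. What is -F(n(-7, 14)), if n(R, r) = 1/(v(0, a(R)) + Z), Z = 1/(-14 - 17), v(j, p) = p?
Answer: 91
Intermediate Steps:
a(Y) = 3*Y
Z = -1/31 (Z = 1/(-31) = -1/31 ≈ -0.032258)
n(R, r) = 1/(-1/31 + 3*R) (n(R, r) = 1/(3*R - 1/31) = 1/(-1/31 + 3*R))
-F(n(-7, 14)) = -1*(-91) = 91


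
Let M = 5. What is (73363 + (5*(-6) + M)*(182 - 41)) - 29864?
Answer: 39974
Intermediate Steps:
(73363 + (5*(-6) + M)*(182 - 41)) - 29864 = (73363 + (5*(-6) + 5)*(182 - 41)) - 29864 = (73363 + (-30 + 5)*141) - 29864 = (73363 - 25*141) - 29864 = (73363 - 3525) - 29864 = 69838 - 29864 = 39974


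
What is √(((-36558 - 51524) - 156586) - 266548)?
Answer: 4*I*√31951 ≈ 714.99*I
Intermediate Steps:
√(((-36558 - 51524) - 156586) - 266548) = √((-88082 - 156586) - 266548) = √(-244668 - 266548) = √(-511216) = 4*I*√31951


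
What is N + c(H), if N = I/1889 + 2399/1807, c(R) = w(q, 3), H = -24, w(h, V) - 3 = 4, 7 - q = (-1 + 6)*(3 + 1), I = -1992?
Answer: 24826128/3413423 ≈ 7.2731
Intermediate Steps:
q = -13 (q = 7 - (-1 + 6)*(3 + 1) = 7 - 5*4 = 7 - 1*20 = 7 - 20 = -13)
w(h, V) = 7 (w(h, V) = 3 + 4 = 7)
c(R) = 7
N = 932167/3413423 (N = -1992/1889 + 2399/1807 = 932167/3413423 ≈ 0.27309)
N + c(H) = 932167/3413423 + 7 = 24826128/3413423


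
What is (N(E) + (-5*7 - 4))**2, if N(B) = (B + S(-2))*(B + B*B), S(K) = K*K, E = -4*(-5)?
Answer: 100821681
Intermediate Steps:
E = 20
S(K) = K**2
N(B) = (4 + B)*(B + B**2) (N(B) = (B + (-2)**2)*(B + B*B) = (B + 4)*(B + B**2) = (4 + B)*(B + B**2))
(N(E) + (-5*7 - 4))**2 = (20*(4 + 20**2 + 5*20) + (-5*7 - 4))**2 = (20*(4 + 400 + 100) + (-35 - 4))**2 = (20*504 - 39)**2 = (10080 - 39)**2 = 10041**2 = 100821681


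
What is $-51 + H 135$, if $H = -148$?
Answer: $-20031$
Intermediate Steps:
$-51 + H 135 = -51 - 19980 = -20031$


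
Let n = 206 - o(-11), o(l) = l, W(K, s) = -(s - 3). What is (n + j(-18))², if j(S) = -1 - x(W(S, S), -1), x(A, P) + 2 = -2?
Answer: 48400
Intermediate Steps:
W(K, s) = 3 - s (W(K, s) = -(-3 + s) = 3 - s)
x(A, P) = -4 (x(A, P) = -2 - 2 = -4)
n = 217 (n = 206 - 1*(-11) = 206 + 11 = 217)
j(S) = 3 (j(S) = -1 - 1*(-4) = -1 + 4 = 3)
(n + j(-18))² = (217 + 3)² = 220² = 48400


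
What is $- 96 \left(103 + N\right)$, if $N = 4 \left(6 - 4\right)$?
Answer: $-10656$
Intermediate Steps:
$N = 8$ ($N = 4 \cdot 2 = 8$)
$- 96 \left(103 + N\right) = - 96 \left(103 + 8\right) = \left(-96\right) 111 = -10656$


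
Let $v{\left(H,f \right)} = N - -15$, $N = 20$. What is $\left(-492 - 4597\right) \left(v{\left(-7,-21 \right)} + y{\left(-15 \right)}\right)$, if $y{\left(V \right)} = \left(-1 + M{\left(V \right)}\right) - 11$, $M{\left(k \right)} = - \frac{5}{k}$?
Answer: $- \frac{356230}{3} \approx -1.1874 \cdot 10^{5}$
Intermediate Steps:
$y{\left(V \right)} = -12 - \frac{5}{V}$ ($y{\left(V \right)} = \left(-1 - \frac{5}{V}\right) - 11 = -12 - \frac{5}{V}$)
$v{\left(H,f \right)} = 35$ ($v{\left(H,f \right)} = 20 - -15 = 20 + 15 = 35$)
$\left(-492 - 4597\right) \left(v{\left(-7,-21 \right)} + y{\left(-15 \right)}\right) = \left(-492 - 4597\right) \left(35 - \left(12 + \frac{5}{-15}\right)\right) = - 5089 \left(35 - \frac{35}{3}\right) = \left(-5089\right) \frac{70}{3} = - \frac{356230}{3}$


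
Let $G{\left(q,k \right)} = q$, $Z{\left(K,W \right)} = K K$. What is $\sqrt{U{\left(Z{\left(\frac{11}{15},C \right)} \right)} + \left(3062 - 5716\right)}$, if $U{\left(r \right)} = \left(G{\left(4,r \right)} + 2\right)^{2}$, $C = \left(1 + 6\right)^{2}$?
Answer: $i \sqrt{2618} \approx 51.166 i$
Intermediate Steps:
$C = 49$ ($C = 7^{2} = 49$)
$Z{\left(K,W \right)} = K^{2}$
$U{\left(r \right)} = 36$ ($U{\left(r \right)} = \left(4 + 2\right)^{2} = 6^{2} = 36$)
$\sqrt{U{\left(Z{\left(\frac{11}{15},C \right)} \right)} + \left(3062 - 5716\right)} = \sqrt{36 + \left(3062 - 5716\right)} = \sqrt{36 - 2654} = \sqrt{-2618} = i \sqrt{2618}$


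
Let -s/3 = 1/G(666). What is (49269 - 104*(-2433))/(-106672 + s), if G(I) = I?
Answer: -67110822/23681185 ≈ -2.8339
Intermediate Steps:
s = -1/222 (s = -3/666 = -3*1/666 = -1/222 ≈ -0.0045045)
(49269 - 104*(-2433))/(-106672 + s) = (49269 - 104*(-2433))/(-106672 - 1/222) = (49269 + 253032)/(-23681185/222) = 302301*(-222/23681185) = -67110822/23681185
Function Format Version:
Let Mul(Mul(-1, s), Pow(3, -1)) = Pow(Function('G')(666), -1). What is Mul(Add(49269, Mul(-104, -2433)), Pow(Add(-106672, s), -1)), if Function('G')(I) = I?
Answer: Rational(-67110822, 23681185) ≈ -2.8339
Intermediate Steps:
s = Rational(-1, 222) (s = Mul(-3, Pow(666, -1)) = Mul(-3, Rational(1, 666)) = Rational(-1, 222) ≈ -0.0045045)
Mul(Add(49269, Mul(-104, -2433)), Pow(Add(-106672, s), -1)) = Mul(Add(49269, Mul(-104, -2433)), Pow(Add(-106672, Rational(-1, 222)), -1)) = Mul(Add(49269, 253032), Pow(Rational(-23681185, 222), -1)) = Mul(302301, Rational(-222, 23681185)) = Rational(-67110822, 23681185)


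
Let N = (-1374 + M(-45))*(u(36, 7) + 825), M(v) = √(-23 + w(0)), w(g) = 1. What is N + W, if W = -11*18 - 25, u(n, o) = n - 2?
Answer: -1180489 + 859*I*√22 ≈ -1.1805e+6 + 4029.1*I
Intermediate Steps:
u(n, o) = -2 + n
M(v) = I*√22 (M(v) = √(-23 + 1) = √(-22) = I*√22)
N = -1180266 + 859*I*√22 (N = (-1374 + I*√22)*((-2 + 36) + 825) = (-1374 + I*√22)*(34 + 825) = (-1374 + I*√22)*859 = -1180266 + 859*I*√22 ≈ -1.1803e+6 + 4029.1*I)
W = -223 (W = -198 - 25 = -223)
N + W = (-1180266 + 859*I*√22) - 223 = -1180489 + 859*I*√22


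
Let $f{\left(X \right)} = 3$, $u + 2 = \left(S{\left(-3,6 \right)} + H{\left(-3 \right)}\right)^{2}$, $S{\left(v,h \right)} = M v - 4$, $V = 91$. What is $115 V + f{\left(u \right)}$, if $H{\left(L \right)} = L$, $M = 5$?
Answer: $10468$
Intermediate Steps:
$S{\left(v,h \right)} = -4 + 5 v$ ($S{\left(v,h \right)} = 5 v - 4 = -4 + 5 v$)
$u = 482$ ($u = -2 + \left(\left(-4 + 5 \left(-3\right)\right) - 3\right)^{2} = -2 + \left(\left(-4 - 15\right) - 3\right)^{2} = -2 + \left(-19 - 3\right)^{2} = -2 + \left(-22\right)^{2} = -2 + 484 = 482$)
$115 V + f{\left(u \right)} = 115 \cdot 91 + 3 = 10465 + 3 = 10468$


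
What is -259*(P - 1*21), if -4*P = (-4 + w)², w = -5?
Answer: 42735/4 ≈ 10684.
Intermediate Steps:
P = -81/4 (P = -(-4 - 5)²/4 = -¼*(-9)² = -¼*81 = -81/4 ≈ -20.250)
-259*(P - 1*21) = -259*(-81/4 - 1*21) = -259*(-81/4 - 21) = -259*(-165/4) = 42735/4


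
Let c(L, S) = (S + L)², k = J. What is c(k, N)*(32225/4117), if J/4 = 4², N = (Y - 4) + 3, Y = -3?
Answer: 116010000/4117 ≈ 28178.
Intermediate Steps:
N = -4 (N = (-3 - 4) + 3 = -7 + 3 = -4)
J = 64 (J = 4*4² = 4*16 = 64)
k = 64
c(L, S) = (L + S)²
c(k, N)*(32225/4117) = (64 - 4)²*(32225/4117) = 60²*(32225*(1/4117)) = 3600*(32225/4117) = 116010000/4117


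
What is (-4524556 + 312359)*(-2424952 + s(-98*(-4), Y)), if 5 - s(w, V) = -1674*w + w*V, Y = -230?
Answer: 7070505428063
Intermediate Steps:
s(w, V) = 5 + 1674*w - V*w (s(w, V) = 5 - (-1674*w + w*V) = 5 - (-1674*w + V*w) = 5 + (1674*w - V*w) = 5 + 1674*w - V*w)
(-4524556 + 312359)*(-2424952 + s(-98*(-4), Y)) = (-4524556 + 312359)*(-2424952 + (5 + 1674*(-98*(-4)) - 1*(-230)*(-98*(-4)))) = -4212197*(-2424952 + (5 + 1674*392 - 1*(-230)*392)) = -4212197*(-2424952 + (5 + 656208 + 90160)) = -4212197*(-2424952 + 746373) = -4212197*(-1678579) = 7070505428063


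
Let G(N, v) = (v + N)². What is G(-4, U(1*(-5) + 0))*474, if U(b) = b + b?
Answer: 92904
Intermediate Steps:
U(b) = 2*b
G(N, v) = (N + v)²
G(-4, U(1*(-5) + 0))*474 = (-4 + 2*(1*(-5) + 0))²*474 = (-4 + 2*(-5 + 0))²*474 = (-4 + 2*(-5))²*474 = (-4 - 10)²*474 = (-14)²*474 = 196*474 = 92904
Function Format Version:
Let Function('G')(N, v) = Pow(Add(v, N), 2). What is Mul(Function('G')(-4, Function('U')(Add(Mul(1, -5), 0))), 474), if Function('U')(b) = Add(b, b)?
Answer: 92904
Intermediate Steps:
Function('U')(b) = Mul(2, b)
Function('G')(N, v) = Pow(Add(N, v), 2)
Mul(Function('G')(-4, Function('U')(Add(Mul(1, -5), 0))), 474) = Mul(Pow(Add(-4, Mul(2, Add(Mul(1, -5), 0))), 2), 474) = Mul(Pow(Add(-4, Mul(2, Add(-5, 0))), 2), 474) = Mul(Pow(Add(-4, Mul(2, -5)), 2), 474) = Mul(Pow(Add(-4, -10), 2), 474) = Mul(Pow(-14, 2), 474) = Mul(196, 474) = 92904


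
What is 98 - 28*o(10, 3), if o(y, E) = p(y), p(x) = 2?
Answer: 42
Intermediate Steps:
o(y, E) = 2
98 - 28*o(10, 3) = 98 - 28*2 = 98 - 56 = 42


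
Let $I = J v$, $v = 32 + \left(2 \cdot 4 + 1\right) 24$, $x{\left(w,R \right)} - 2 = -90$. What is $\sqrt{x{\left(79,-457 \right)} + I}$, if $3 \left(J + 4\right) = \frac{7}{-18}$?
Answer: $\frac{2 i \sqrt{22521}}{9} \approx 33.349 i$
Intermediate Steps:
$J = - \frac{223}{54}$ ($J = -4 + \frac{7 \frac{1}{-18}}{3} = -4 + \frac{7 \left(- \frac{1}{18}\right)}{3} = -4 + \frac{1}{3} \left(- \frac{7}{18}\right) = -4 - \frac{7}{54} = - \frac{223}{54} \approx -4.1296$)
$x{\left(w,R \right)} = -88$ ($x{\left(w,R \right)} = 2 - 90 = -88$)
$v = 248$ ($v = 32 + \left(8 + 1\right) 24 = 32 + 9 \cdot 24 = 32 + 216 = 248$)
$I = - \frac{27652}{27}$ ($I = \left(- \frac{223}{54}\right) 248 = - \frac{27652}{27} \approx -1024.1$)
$\sqrt{x{\left(79,-457 \right)} + I} = \sqrt{-88 - \frac{27652}{27}} = \sqrt{- \frac{30028}{27}} = \frac{2 i \sqrt{22521}}{9}$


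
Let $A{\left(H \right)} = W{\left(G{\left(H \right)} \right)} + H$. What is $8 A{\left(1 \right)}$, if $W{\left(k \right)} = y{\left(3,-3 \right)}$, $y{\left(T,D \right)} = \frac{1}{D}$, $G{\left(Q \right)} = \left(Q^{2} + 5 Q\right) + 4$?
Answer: $\frac{16}{3} \approx 5.3333$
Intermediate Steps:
$G{\left(Q \right)} = 4 + Q^{2} + 5 Q$
$W{\left(k \right)} = - \frac{1}{3}$ ($W{\left(k \right)} = \frac{1}{-3} = - \frac{1}{3}$)
$A{\left(H \right)} = - \frac{1}{3} + H$
$8 A{\left(1 \right)} = 8 \left(- \frac{1}{3} + 1\right) = 8 \cdot \frac{2}{3} = \frac{16}{3}$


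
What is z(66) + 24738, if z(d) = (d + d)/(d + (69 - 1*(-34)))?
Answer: 4180854/169 ≈ 24739.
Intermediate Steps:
z(d) = 2*d/(103 + d) (z(d) = (2*d)/(d + (69 + 34)) = (2*d)/(d + 103) = (2*d)/(103 + d) = 2*d/(103 + d))
z(66) + 24738 = 2*66/(103 + 66) + 24738 = 2*66/169 + 24738 = 2*66*(1/169) + 24738 = 132/169 + 24738 = 4180854/169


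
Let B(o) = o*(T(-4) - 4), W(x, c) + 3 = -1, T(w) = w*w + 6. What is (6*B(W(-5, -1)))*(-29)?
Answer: 12528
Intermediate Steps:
T(w) = 6 + w**2 (T(w) = w**2 + 6 = 6 + w**2)
W(x, c) = -4 (W(x, c) = -3 - 1 = -4)
B(o) = 18*o (B(o) = o*((6 + (-4)**2) - 4) = o*((6 + 16) - 4) = o*(22 - 4) = o*18 = 18*o)
(6*B(W(-5, -1)))*(-29) = (6*(18*(-4)))*(-29) = (6*(-72))*(-29) = -432*(-29) = 12528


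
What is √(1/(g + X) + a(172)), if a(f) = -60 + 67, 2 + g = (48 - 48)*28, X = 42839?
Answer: 2*√3211275705/42837 ≈ 2.6458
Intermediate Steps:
g = -2 (g = -2 + (48 - 48)*28 = -2 + 0*28 = -2 + 0 = -2)
a(f) = 7
√(1/(g + X) + a(172)) = √(1/(-2 + 42839) + 7) = √(1/42837 + 7) = √(299860/42837) = 2*√3211275705/42837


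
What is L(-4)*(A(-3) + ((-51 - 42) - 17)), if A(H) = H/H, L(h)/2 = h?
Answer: 872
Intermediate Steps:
L(h) = 2*h
A(H) = 1
L(-4)*(A(-3) + ((-51 - 42) - 17)) = (2*(-4))*(1 + ((-51 - 42) - 17)) = -8*(1 + (-93 - 17)) = -8*(1 - 110) = -8*(-109) = 872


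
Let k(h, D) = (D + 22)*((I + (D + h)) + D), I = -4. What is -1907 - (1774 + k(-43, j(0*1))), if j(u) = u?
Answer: -2647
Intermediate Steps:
k(h, D) = (22 + D)*(-4 + h + 2*D) (k(h, D) = (D + 22)*((-4 + (D + h)) + D) = (22 + D)*((-4 + D + h) + D) = (22 + D)*(-4 + h + 2*D))
-1907 - (1774 + k(-43, j(0*1))) = -1907 - (1774 + (-88 + 2*(0*1)**2 + 22*(-43) + 40*(0*1) + (0*1)*(-43))) = -1907 - (1774 + (-88 + 2*0**2 - 946 + 40*0 + 0*(-43))) = -1907 - (1774 + (-88 + 2*0 - 946 + 0 + 0)) = -1907 - (1774 + (-88 + 0 - 946 + 0 + 0)) = -1907 - (1774 - 1034) = -1907 - 1*740 = -1907 - 740 = -2647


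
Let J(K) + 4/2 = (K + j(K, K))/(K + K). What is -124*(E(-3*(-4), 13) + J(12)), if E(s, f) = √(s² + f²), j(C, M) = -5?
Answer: 1271/6 - 124*√313 ≈ -1982.0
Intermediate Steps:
E(s, f) = √(f² + s²)
J(K) = -2 + (-5 + K)/(2*K) (J(K) = -2 + (K - 5)/(K + K) = -2 + (-5 + K)/((2*K)) = -2 + (-5 + K)*(1/(2*K)) = -2 + (-5 + K)/(2*K))
-124*(E(-3*(-4), 13) + J(12)) = -124*(√(13² + (-3*(-4))²) + (½)*(-5 - 3*12)/12) = -124*(√(169 + 12²) + (½)*(1/12)*(-5 - 36)) = -124*(√(169 + 144) + (½)*(1/12)*(-41)) = -124*(√313 - 41/24) = -124*(-41/24 + √313) = 1271/6 - 124*√313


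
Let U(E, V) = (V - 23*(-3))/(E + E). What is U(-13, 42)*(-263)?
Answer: 29193/26 ≈ 1122.8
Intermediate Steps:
U(E, V) = (69 + V)/(2*E) (U(E, V) = (V + 69)/((2*E)) = (69 + V)*(1/(2*E)) = (69 + V)/(2*E))
U(-13, 42)*(-263) = ((½)*(69 + 42)/(-13))*(-263) = ((½)*(-1/13)*111)*(-263) = -111/26*(-263) = 29193/26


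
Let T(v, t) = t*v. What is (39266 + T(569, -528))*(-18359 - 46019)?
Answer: 16813344748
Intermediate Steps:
(39266 + T(569, -528))*(-18359 - 46019) = (39266 - 528*569)*(-18359 - 46019) = (39266 - 300432)*(-64378) = -261166*(-64378) = 16813344748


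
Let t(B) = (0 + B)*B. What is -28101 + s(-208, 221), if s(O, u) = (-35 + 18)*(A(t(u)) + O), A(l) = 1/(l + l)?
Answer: -141150491/5746 ≈ -24565.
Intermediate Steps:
t(B) = B**2 (t(B) = B*B = B**2)
A(l) = 1/(2*l)
s(O, u) = -17*O - 17/(2*u**2) (s(O, u) = (-35 + 18)*(1/(2*(u**2)) + O) = -17*(1/(2*u**2) + O) = -17*(O + 1/(2*u**2)) = -17*O - 17/(2*u**2))
-28101 + s(-208, 221) = -28101 + (-17*(-208) - 17/2/221**2) = -28101 + (3536 - 17/2*1/48841) = -28101 + (3536 - 1/5746) = -28101 + 20317855/5746 = -141150491/5746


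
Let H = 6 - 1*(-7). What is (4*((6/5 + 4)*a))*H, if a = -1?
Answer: -1352/5 ≈ -270.40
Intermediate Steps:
H = 13 (H = 6 + 7 = 13)
(4*((6/5 + 4)*a))*H = (4*((6/5 + 4)*(-1)))*13 = (4*((26/5)*(-1)))*13 = (4*(-26/5))*13 = -104/5*13 = -1352/5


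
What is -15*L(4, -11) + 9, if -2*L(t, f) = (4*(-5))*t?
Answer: -591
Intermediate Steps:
L(t, f) = 10*t (L(t, f) = -4*(-5)*t/2 = -(-10)*t = 10*t)
-15*L(4, -11) + 9 = -150*4 + 9 = -15*40 + 9 = -600 + 9 = -591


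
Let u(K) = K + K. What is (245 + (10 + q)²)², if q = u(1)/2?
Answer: 133956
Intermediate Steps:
u(K) = 2*K
q = 1 (q = (2*1)/2 = 2*(½) = 1)
(245 + (10 + q)²)² = (245 + (10 + 1)²)² = (245 + 11²)² = (245 + 121)² = 366² = 133956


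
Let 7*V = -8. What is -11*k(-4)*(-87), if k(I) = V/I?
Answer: 1914/7 ≈ 273.43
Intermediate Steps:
V = -8/7 (V = (⅐)*(-8) = -8/7 ≈ -1.1429)
k(I) = -8/(7*I)
-11*k(-4)*(-87) = -(-88)/(7*(-4))*(-87) = -(-88)*(-1)/(7*4)*(-87) = -11*2/7*(-87) = -22/7*(-87) = 1914/7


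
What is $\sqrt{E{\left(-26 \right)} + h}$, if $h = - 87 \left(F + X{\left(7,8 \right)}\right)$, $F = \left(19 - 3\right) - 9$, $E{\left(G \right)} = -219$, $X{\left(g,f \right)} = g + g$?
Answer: $i \sqrt{2046} \approx 45.233 i$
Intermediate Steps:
$X{\left(g,f \right)} = 2 g$
$F = 7$ ($F = 16 - 9 = 7$)
$h = -1827$ ($h = - 87 \left(7 + 2 \cdot 7\right) = - 87 \left(7 + 14\right) = \left(-87\right) 21 = -1827$)
$\sqrt{E{\left(-26 \right)} + h} = \sqrt{-219 - 1827} = \sqrt{-2046} = i \sqrt{2046}$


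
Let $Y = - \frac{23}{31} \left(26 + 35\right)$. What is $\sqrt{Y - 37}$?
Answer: $\frac{5 i \sqrt{3162}}{31} \approx 9.0696 i$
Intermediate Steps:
$Y = - \frac{1403}{31}$ ($Y = \left(-23\right) \frac{1}{31} \cdot 61 = \left(- \frac{23}{31}\right) 61 = - \frac{1403}{31} \approx -45.258$)
$\sqrt{Y - 37} = \sqrt{- \frac{1403}{31} - 37} = \sqrt{- \frac{2550}{31}} = \frac{5 i \sqrt{3162}}{31}$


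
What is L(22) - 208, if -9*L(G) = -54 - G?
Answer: -1796/9 ≈ -199.56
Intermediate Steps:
L(G) = 6 + G/9 (L(G) = -(-54 - G)/9 = 6 + G/9)
L(22) - 208 = (6 + (1/9)*22) - 208 = (6 + 22/9) - 208 = 76/9 - 208 = -1796/9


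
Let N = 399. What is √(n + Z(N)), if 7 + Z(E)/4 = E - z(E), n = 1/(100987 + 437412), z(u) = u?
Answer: 3*I*√901828554581/538399 ≈ 5.2915*I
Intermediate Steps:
n = 1/538399 ≈ 1.8574e-6
Z(E) = -28 (Z(E) = -28 + 4*(E - E) = -28 + 4*0 = -28 + 0 = -28)
√(n + Z(N)) = √(1/538399 - 28) = √(-15075171/538399) = 3*I*√901828554581/538399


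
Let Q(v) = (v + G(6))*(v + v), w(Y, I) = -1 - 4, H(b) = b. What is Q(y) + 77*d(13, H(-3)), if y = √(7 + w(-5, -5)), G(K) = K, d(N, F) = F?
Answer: -227 + 12*√2 ≈ -210.03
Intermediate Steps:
w(Y, I) = -5
y = √2 (y = √(7 - 5) = √2 ≈ 1.4142)
Q(v) = 2*v*(6 + v) (Q(v) = (v + 6)*(v + v) = (6 + v)*(2*v) = 2*v*(6 + v))
Q(y) + 77*d(13, H(-3)) = 2*√2*(6 + √2) + 77*(-3) = 2*√2*(6 + √2) - 231 = -231 + 2*√2*(6 + √2)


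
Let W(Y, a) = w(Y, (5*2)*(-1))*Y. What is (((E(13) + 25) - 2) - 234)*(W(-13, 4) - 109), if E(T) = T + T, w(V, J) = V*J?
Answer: 332815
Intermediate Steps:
w(V, J) = J*V
W(Y, a) = -10*Y**2 (W(Y, a) = (((5*2)*(-1))*Y)*Y = ((10*(-1))*Y)*Y = (-10*Y)*Y = -10*Y**2)
E(T) = 2*T
(((E(13) + 25) - 2) - 234)*(W(-13, 4) - 109) = (((2*13 + 25) - 2) - 234)*(-10*(-13)**2 - 109) = (((26 + 25) - 2) - 234)*(-10*169 - 109) = ((51 - 2) - 234)*(-1690 - 109) = (49 - 234)*(-1799) = -185*(-1799) = 332815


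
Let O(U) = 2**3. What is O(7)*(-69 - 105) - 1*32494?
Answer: -33886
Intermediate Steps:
O(U) = 8
O(7)*(-69 - 105) - 1*32494 = 8*(-69 - 105) - 1*32494 = 8*(-174) - 32494 = -1392 - 32494 = -33886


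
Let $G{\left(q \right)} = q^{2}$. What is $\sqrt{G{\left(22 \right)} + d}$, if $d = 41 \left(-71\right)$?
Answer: $i \sqrt{2427} \approx 49.265 i$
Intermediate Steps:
$d = -2911$
$\sqrt{G{\left(22 \right)} + d} = \sqrt{22^{2} - 2911} = \sqrt{484 - 2911} = \sqrt{-2427} = i \sqrt{2427}$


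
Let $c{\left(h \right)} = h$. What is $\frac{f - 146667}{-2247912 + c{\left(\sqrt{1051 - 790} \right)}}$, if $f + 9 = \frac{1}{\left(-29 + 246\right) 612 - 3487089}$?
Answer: $\frac{40961378088168216}{627761687910682765} + \frac{491993106661 \sqrt{29}}{5649855191196144885} \approx 0.06525$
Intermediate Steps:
$f = - \frac{30188566}{3354285}$ ($f = -9 + \frac{1}{\left(-29 + 246\right) 612 - 3487089} = -9 + \frac{1}{217 \cdot 612 - 3487089} = -9 + \frac{1}{132804 - 3487089} = -9 + \frac{1}{-3354285} = -9 - \frac{1}{3354285} = - \frac{30188566}{3354285} \approx -9.0$)
$\frac{f - 146667}{-2247912 + c{\left(\sqrt{1051 - 790} \right)}} = \frac{- \frac{30188566}{3354285} - 146667}{-2247912 + \sqrt{1051 - 790}} = - \frac{491993106661}{3354285 \left(-2247912 + \sqrt{261}\right)} = - \frac{491993106661}{3354285 \left(-2247912 + 3 \sqrt{29}\right)}$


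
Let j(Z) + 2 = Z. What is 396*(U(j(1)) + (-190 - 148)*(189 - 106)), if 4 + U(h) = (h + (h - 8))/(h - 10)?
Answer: -11110608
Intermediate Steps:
j(Z) = -2 + Z
U(h) = -4 + (-8 + 2*h)/(-10 + h) (U(h) = -4 + (h + (h - 8))/(h - 10) = -4 + (h + (-8 + h))/(-10 + h) = -4 + (-8 + 2*h)/(-10 + h))
396*(U(j(1)) + (-190 - 148)*(189 - 106)) = 396*(2*(16 - (-2 + 1))/(-10 + (-2 + 1)) + (-190 - 148)*(189 - 106)) = 396*(2*(16 - 1*(-1))/(-10 - 1) - 338*83) = 396*(2*(16 + 1)/(-11) - 28054) = 396*(2*(-1/11)*17 - 28054) = 396*(-34/11 - 28054) = 396*(-308628/11) = -11110608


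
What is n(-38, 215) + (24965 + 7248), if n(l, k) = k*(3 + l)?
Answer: 24688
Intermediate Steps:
n(-38, 215) + (24965 + 7248) = 215*(3 - 38) + (24965 + 7248) = 215*(-35) + 32213 = -7525 + 32213 = 24688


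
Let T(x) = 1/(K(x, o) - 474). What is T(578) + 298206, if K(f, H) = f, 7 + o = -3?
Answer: 31013425/104 ≈ 2.9821e+5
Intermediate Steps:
o = -10 (o = -7 - 3 = -10)
T(x) = 1/(-474 + x) (T(x) = 1/(x - 474) = 1/(-474 + x))
T(578) + 298206 = 1/(-474 + 578) + 298206 = 1/104 + 298206 = 31013425/104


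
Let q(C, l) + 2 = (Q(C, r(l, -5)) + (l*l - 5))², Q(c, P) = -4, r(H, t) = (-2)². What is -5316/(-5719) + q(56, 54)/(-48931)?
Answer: -48069132997/279836389 ≈ -171.78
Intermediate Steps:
r(H, t) = 4
q(C, l) = -2 + (-9 + l²)² (q(C, l) = -2 + (-4 + (l*l - 5))² = -2 + (-4 + (l² - 5))² = -2 + (-4 + (-5 + l²))² = -2 + (-9 + l²)²)
-5316/(-5719) + q(56, 54)/(-48931) = -5316/(-5719) + (-2 + (-9 + 54²)²)/(-48931) = -5316*(-1/5719) + (-2 + (-9 + 2916)²)*(-1/48931) = 5316/5719 + (-2 + 2907²)*(-1/48931) = 5316/5719 + (-2 + 8450649)*(-1/48931) = 5316/5719 + 8450647*(-1/48931) = 5316/5719 - 8450647/48931 = -48069132997/279836389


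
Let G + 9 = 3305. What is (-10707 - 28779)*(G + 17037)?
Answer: -802868838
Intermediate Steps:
G = 3296 (G = -9 + 3305 = 3296)
(-10707 - 28779)*(G + 17037) = (-10707 - 28779)*(3296 + 17037) = -39486*20333 = -802868838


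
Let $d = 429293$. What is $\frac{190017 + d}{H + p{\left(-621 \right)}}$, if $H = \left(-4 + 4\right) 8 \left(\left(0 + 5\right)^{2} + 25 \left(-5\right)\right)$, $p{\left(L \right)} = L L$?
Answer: $\frac{619310}{385641} \approx 1.6059$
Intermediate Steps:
$p{\left(L \right)} = L^{2}$
$H = 0$ ($H = 0 \cdot 8 \left(5^{2} - 125\right) = 0 \left(25 - 125\right) = 0 \left(-100\right) = 0$)
$\frac{190017 + d}{H + p{\left(-621 \right)}} = \frac{190017 + 429293}{0 + \left(-621\right)^{2}} = \frac{619310}{0 + 385641} = \frac{619310}{385641}$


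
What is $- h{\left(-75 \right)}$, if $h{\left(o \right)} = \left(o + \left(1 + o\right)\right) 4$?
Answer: $596$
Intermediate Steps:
$h{\left(o \right)} = 4 + 8 o$ ($h{\left(o \right)} = \left(1 + 2 o\right) 4 = 4 + 8 o$)
$- h{\left(-75 \right)} = - (4 + 8 \left(-75\right)) = - (4 - 600) = \left(-1\right) \left(-596\right) = 596$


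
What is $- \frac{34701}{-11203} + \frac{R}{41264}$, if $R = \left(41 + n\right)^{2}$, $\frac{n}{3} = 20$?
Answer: $\frac{1546183867}{462280592} \approx 3.3447$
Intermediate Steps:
$n = 60$ ($n = 3 \cdot 20 = 60$)
$R = 10201$ ($R = \left(41 + 60\right)^{2} = 101^{2} = 10201$)
$- \frac{34701}{-11203} + \frac{R}{41264} = - \frac{34701}{-11203} + \frac{10201}{41264} = \left(-34701\right) \left(- \frac{1}{11203}\right) + 10201 \cdot \frac{1}{41264} = \frac{34701}{11203} + \frac{10201}{41264} = \frac{1546183867}{462280592}$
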